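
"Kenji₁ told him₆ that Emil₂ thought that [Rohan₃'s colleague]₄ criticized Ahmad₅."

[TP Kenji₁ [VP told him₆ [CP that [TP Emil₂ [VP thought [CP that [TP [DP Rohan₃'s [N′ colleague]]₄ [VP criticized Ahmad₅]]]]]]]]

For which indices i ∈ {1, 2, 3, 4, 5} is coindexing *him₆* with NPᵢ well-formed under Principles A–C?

none

*him* is a pronoun, so Principle B applies: it must be free in its binding domain.
Binding domain of *him₆*: the matrix TP, whose subject is Kenji₁.
*Kenji₁* c-commands the pronoun within its binding domain → coindexation would violate Principle B.
*Emil₂*: the pronoun c-commands this R-expression → coindexation would violate Principle C on *Emil₂*.
*Rohan₃*: the pronoun c-commands this R-expression → coindexation would violate Principle C on *Rohan₃*.
*[Rohan₃'s colleague]₄*: the pronoun c-commands this R-expression → coindexation would violate Principle C on *[Rohan₃'s colleague]₄*.
*Ahmad₅*: the pronoun c-commands this R-expression → coindexation would violate Principle C on *Ahmad₅*.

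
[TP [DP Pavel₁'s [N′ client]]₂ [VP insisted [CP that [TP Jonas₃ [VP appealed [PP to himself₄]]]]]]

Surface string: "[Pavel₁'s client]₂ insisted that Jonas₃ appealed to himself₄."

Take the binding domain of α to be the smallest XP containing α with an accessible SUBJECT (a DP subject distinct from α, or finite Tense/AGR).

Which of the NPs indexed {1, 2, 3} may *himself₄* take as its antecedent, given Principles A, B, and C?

*himself* is an anaphor, so Principle A applies: it must be bound in its binding domain.
Binding domain of *himself₄*: the embedded TP, whose subject is Jonas₃.
*Pavel₁* does not c-command the anaphor → cannot bind it.
*[Pavel₁'s client]₂* c-commands the anaphor but is outside its binding domain → cannot satisfy Principle A.
*Jonas₃* c-commands the anaphor within its binding domain → licit binder.

{3}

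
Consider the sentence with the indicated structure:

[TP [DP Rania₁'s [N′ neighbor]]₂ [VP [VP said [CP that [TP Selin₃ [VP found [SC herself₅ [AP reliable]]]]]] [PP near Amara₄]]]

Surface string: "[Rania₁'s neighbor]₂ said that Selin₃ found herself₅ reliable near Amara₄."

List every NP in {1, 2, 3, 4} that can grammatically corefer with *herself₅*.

*herself* is an anaphor, so Principle A applies: it must be bound in its binding domain.
Binding domain of *herself₅*: the embedded TP, whose subject is Selin₃.
*Rania₁* does not c-command the anaphor → cannot bind it.
*[Rania₁'s neighbor]₂* c-commands the anaphor but is outside its binding domain → cannot satisfy Principle A.
*Selin₃* c-commands the anaphor within its binding domain → licit binder.
*Amara₄* does not c-command the anaphor → cannot bind it.

{3}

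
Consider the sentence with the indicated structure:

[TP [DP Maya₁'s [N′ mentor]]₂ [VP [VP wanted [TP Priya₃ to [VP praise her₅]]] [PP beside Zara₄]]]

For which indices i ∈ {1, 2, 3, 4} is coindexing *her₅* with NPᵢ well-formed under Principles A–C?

{1, 2, 4}

*her* is a pronoun, so Principle B applies: it must be free in its binding domain.
Binding domain of *her₅*: the embedded TP, whose subject is Priya₃.
*Maya₁* and the pronoun do not c-command one another → neither Principle B nor Principle C is at stake; coindexation permitted.
*[Maya₁'s mentor]₂* c-commands the pronoun but from outside its binding domain, and is not c-commanded by it → coindexation permitted.
*Priya₃* c-commands the pronoun within its binding domain → coindexation would violate Principle B.
*Zara₄* and the pronoun do not c-command one another → neither Principle B nor Principle C is at stake; coindexation permitted.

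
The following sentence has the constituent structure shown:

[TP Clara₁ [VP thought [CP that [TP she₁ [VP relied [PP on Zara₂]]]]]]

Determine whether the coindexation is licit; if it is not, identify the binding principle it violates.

The two coindexed NPs are *Clara₁* and *she₁*.
*she₁* is a pronoun; nothing c-commands it within its binding domain (the embedded TP.), so Principle B holds trivially.
*Clara₁* is an R-expression; *she₁* does not c-command it, and no other NP shares its index, so Principle C is satisfied.
All principles are respected.

grammatical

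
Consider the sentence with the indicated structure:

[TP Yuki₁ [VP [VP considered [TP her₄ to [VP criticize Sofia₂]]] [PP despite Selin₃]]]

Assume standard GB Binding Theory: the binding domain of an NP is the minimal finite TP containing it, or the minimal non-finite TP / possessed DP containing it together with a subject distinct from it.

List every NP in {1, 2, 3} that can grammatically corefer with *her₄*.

{3}

*her* is a pronoun, so Principle B applies: it must be free in its binding domain.
Binding domain of *her₄*: the matrix TP, whose subject is Yuki₁.
*Yuki₁* c-commands the pronoun within its binding domain → coindexation would violate Principle B.
*Sofia₂*: the pronoun c-commands this R-expression → coindexation would violate Principle C on *Sofia₂*.
*Selin₃* and the pronoun do not c-command one another → neither Principle B nor Principle C is at stake; coindexation permitted.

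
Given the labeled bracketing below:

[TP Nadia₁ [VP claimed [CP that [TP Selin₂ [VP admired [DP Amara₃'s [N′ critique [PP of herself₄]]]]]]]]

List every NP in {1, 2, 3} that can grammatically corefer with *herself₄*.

{3}

*herself* is an anaphor, so Principle A applies: it must be bound in its binding domain.
Binding domain of *herself₄*: the possessed DP, whose subject is Amara₃.
*Nadia₁* c-commands the anaphor but is outside its binding domain → cannot satisfy Principle A.
*Selin₂* c-commands the anaphor but is outside its binding domain → cannot satisfy Principle A.
*Amara₃* c-commands the anaphor within its binding domain → licit binder.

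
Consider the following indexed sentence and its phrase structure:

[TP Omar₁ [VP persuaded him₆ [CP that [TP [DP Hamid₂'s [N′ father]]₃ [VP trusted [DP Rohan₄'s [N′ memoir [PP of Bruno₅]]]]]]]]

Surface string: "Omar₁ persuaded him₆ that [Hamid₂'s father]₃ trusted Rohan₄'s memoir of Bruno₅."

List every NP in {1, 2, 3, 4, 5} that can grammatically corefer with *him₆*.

none

*him* is a pronoun, so Principle B applies: it must be free in its binding domain.
Binding domain of *him₆*: the matrix TP, whose subject is Omar₁.
*Omar₁* c-commands the pronoun within its binding domain → coindexation would violate Principle B.
*Hamid₂*: the pronoun c-commands this R-expression → coindexation would violate Principle C on *Hamid₂*.
*[Hamid₂'s father]₃*: the pronoun c-commands this R-expression → coindexation would violate Principle C on *[Hamid₂'s father]₃*.
*Rohan₄*: the pronoun c-commands this R-expression → coindexation would violate Principle C on *Rohan₄*.
*Bruno₅*: the pronoun c-commands this R-expression → coindexation would violate Principle C on *Bruno₅*.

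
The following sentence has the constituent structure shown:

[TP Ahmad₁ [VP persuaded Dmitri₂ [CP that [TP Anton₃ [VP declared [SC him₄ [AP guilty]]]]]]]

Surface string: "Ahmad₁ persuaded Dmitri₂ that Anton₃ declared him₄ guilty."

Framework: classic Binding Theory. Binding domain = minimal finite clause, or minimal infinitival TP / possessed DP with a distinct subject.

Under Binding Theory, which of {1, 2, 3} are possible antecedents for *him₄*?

*him* is a pronoun, so Principle B applies: it must be free in its binding domain.
Binding domain of *him₄*: the embedded TP, whose subject is Anton₃.
*Ahmad₁* c-commands the pronoun but from outside its binding domain, and is not c-commanded by it → coindexation permitted.
*Dmitri₂* c-commands the pronoun but from outside its binding domain, and is not c-commanded by it → coindexation permitted.
*Anton₃* c-commands the pronoun within its binding domain → coindexation would violate Principle B.

{1, 2}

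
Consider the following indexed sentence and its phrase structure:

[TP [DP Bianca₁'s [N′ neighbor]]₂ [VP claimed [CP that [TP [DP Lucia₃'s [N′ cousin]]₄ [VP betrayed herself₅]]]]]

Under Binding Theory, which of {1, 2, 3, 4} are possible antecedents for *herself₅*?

{4}

*herself* is an anaphor, so Principle A applies: it must be bound in its binding domain.
Binding domain of *herself₅*: the embedded TP, whose subject is [Lucia₃'s cousin]₄.
*Bianca₁* does not c-command the anaphor → cannot bind it.
*[Bianca₁'s neighbor]₂* c-commands the anaphor but is outside its binding domain → cannot satisfy Principle A.
*Lucia₃* does not c-command the anaphor → cannot bind it.
*[Lucia₃'s cousin]₄* c-commands the anaphor within its binding domain → licit binder.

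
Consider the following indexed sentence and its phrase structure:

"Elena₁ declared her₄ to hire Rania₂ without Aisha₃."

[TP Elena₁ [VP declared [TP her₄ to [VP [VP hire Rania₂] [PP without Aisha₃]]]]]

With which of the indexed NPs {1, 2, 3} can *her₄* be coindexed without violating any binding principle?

*her* is a pronoun, so Principle B applies: it must be free in its binding domain.
Binding domain of *her₄*: the matrix TP, whose subject is Elena₁.
*Elena₁* c-commands the pronoun within its binding domain → coindexation would violate Principle B.
*Rania₂*: the pronoun c-commands this R-expression → coindexation would violate Principle C on *Rania₂*.
*Aisha₃*: the pronoun c-commands this R-expression → coindexation would violate Principle C on *Aisha₃*.

none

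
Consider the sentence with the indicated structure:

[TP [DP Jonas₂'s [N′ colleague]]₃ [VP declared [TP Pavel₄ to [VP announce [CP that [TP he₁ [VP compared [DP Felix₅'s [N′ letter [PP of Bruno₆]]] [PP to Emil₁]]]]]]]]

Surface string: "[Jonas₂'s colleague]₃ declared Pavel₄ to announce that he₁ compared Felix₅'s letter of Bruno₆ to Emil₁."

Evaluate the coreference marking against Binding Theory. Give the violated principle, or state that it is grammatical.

Principle C

The two coindexed NPs are *he₁* and *Emil₁*.
*Emil₁* is an R-expression. Principle C requires it to be free everywhere.
*he₁* c-commands it and carries the same index.
The R-expression is bound → Principle C violation.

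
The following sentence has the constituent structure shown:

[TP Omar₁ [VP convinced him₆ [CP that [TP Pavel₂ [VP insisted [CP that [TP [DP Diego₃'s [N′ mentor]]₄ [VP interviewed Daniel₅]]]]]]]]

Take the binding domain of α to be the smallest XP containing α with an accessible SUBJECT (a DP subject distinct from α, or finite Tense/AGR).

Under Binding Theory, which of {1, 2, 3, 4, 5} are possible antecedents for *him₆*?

none

*him* is a pronoun, so Principle B applies: it must be free in its binding domain.
Binding domain of *him₆*: the matrix TP, whose subject is Omar₁.
*Omar₁* c-commands the pronoun within its binding domain → coindexation would violate Principle B.
*Pavel₂*: the pronoun c-commands this R-expression → coindexation would violate Principle C on *Pavel₂*.
*Diego₃*: the pronoun c-commands this R-expression → coindexation would violate Principle C on *Diego₃*.
*[Diego₃'s mentor]₄*: the pronoun c-commands this R-expression → coindexation would violate Principle C on *[Diego₃'s mentor]₄*.
*Daniel₅*: the pronoun c-commands this R-expression → coindexation would violate Principle C on *Daniel₅*.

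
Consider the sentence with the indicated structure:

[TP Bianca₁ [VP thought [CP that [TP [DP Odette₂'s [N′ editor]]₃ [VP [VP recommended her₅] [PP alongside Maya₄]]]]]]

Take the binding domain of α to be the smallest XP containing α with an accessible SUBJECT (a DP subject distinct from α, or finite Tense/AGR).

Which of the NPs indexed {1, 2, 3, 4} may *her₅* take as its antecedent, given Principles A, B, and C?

{1, 2, 4}

*her* is a pronoun, so Principle B applies: it must be free in its binding domain.
Binding domain of *her₅*: the embedded TP, whose subject is [Odette₂'s editor]₃.
*Bianca₁* c-commands the pronoun but from outside its binding domain, and is not c-commanded by it → coindexation permitted.
*Odette₂* and the pronoun do not c-command one another → neither Principle B nor Principle C is at stake; coindexation permitted.
*[Odette₂'s editor]₃* c-commands the pronoun within its binding domain → coindexation would violate Principle B.
*Maya₄* and the pronoun do not c-command one another → neither Principle B nor Principle C is at stake; coindexation permitted.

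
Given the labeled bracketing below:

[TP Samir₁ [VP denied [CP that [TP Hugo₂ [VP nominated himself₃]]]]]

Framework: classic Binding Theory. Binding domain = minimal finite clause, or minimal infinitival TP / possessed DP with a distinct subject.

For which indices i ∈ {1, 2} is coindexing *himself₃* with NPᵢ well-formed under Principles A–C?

*himself* is an anaphor, so Principle A applies: it must be bound in its binding domain.
Binding domain of *himself₃*: the embedded TP, whose subject is Hugo₂.
*Samir₁* c-commands the anaphor but is outside its binding domain → cannot satisfy Principle A.
*Hugo₂* c-commands the anaphor within its binding domain → licit binder.

{2}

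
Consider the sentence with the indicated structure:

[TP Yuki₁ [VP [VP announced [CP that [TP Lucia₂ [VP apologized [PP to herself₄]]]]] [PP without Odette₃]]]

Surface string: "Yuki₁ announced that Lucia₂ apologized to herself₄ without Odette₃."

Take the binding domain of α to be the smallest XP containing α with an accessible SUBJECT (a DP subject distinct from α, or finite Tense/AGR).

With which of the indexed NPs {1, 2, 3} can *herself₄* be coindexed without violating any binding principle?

*herself* is an anaphor, so Principle A applies: it must be bound in its binding domain.
Binding domain of *herself₄*: the embedded TP, whose subject is Lucia₂.
*Yuki₁* c-commands the anaphor but is outside its binding domain → cannot satisfy Principle A.
*Lucia₂* c-commands the anaphor within its binding domain → licit binder.
*Odette₃* does not c-command the anaphor → cannot bind it.

{2}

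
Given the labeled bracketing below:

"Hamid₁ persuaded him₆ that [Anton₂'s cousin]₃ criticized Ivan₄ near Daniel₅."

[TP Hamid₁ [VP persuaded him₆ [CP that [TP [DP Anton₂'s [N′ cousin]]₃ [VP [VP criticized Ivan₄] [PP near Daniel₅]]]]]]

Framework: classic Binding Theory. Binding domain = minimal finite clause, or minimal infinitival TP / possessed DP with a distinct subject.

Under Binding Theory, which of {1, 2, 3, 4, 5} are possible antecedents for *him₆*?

none

*him* is a pronoun, so Principle B applies: it must be free in its binding domain.
Binding domain of *him₆*: the matrix TP, whose subject is Hamid₁.
*Hamid₁* c-commands the pronoun within its binding domain → coindexation would violate Principle B.
*Anton₂*: the pronoun c-commands this R-expression → coindexation would violate Principle C on *Anton₂*.
*[Anton₂'s cousin]₃*: the pronoun c-commands this R-expression → coindexation would violate Principle C on *[Anton₂'s cousin]₃*.
*Ivan₄*: the pronoun c-commands this R-expression → coindexation would violate Principle C on *Ivan₄*.
*Daniel₅*: the pronoun c-commands this R-expression → coindexation would violate Principle C on *Daniel₅*.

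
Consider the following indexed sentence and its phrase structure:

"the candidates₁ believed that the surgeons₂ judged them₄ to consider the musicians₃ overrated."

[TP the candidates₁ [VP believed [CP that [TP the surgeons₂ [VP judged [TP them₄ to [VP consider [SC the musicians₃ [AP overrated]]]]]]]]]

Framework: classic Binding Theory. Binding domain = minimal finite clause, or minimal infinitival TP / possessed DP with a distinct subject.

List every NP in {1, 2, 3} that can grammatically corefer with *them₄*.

*them* is a pronoun, so Principle B applies: it must be free in its binding domain.
Binding domain of *them₄*: the embedded TP, whose subject is the surgeons₂.
*the candidates₁* c-commands the pronoun but from outside its binding domain, and is not c-commanded by it → coindexation permitted.
*the surgeons₂* c-commands the pronoun within its binding domain → coindexation would violate Principle B.
*the musicians₃*: the pronoun c-commands this R-expression → coindexation would violate Principle C on *the musicians₃*.

{1}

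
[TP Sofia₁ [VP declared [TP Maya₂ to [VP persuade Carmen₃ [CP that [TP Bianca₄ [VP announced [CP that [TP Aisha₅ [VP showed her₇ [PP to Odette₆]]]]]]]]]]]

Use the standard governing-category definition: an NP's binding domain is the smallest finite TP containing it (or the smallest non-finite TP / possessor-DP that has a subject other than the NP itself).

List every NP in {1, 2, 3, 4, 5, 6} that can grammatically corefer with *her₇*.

*her* is a pronoun, so Principle B applies: it must be free in its binding domain.
Binding domain of *her₇*: the embedded TP, whose subject is Aisha₅.
*Sofia₁* c-commands the pronoun but from outside its binding domain, and is not c-commanded by it → coindexation permitted.
*Maya₂* c-commands the pronoun but from outside its binding domain, and is not c-commanded by it → coindexation permitted.
*Carmen₃* c-commands the pronoun but from outside its binding domain, and is not c-commanded by it → coindexation permitted.
*Bianca₄* c-commands the pronoun but from outside its binding domain, and is not c-commanded by it → coindexation permitted.
*Aisha₅* c-commands the pronoun within its binding domain → coindexation would violate Principle B.
*Odette₆*: the pronoun c-commands this R-expression → coindexation would violate Principle C on *Odette₆*.

{1, 2, 3, 4}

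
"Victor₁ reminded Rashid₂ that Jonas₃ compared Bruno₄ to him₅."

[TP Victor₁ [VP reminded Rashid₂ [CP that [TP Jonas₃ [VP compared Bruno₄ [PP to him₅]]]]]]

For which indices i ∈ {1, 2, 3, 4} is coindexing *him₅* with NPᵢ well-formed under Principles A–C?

{1, 2}

*him* is a pronoun, so Principle B applies: it must be free in its binding domain.
Binding domain of *him₅*: the embedded TP, whose subject is Jonas₃.
*Victor₁* c-commands the pronoun but from outside its binding domain, and is not c-commanded by it → coindexation permitted.
*Rashid₂* c-commands the pronoun but from outside its binding domain, and is not c-commanded by it → coindexation permitted.
*Jonas₃* c-commands the pronoun within its binding domain → coindexation would violate Principle B.
*Bruno₄* c-commands the pronoun within its binding domain → coindexation would violate Principle B.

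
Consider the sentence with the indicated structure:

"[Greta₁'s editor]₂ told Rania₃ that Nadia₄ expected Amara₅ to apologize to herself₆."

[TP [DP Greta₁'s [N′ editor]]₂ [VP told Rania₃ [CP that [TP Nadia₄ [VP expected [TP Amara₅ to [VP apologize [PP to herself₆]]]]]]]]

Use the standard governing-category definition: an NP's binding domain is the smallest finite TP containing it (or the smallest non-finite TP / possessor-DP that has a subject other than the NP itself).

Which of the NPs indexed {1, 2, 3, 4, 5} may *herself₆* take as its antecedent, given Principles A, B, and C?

*herself* is an anaphor, so Principle A applies: it must be bound in its binding domain.
Binding domain of *herself₆*: the embedded TP, whose subject is Amara₅.
*Greta₁* does not c-command the anaphor → cannot bind it.
*[Greta₁'s editor]₂* c-commands the anaphor but is outside its binding domain → cannot satisfy Principle A.
*Rania₃* c-commands the anaphor but is outside its binding domain → cannot satisfy Principle A.
*Nadia₄* c-commands the anaphor but is outside its binding domain → cannot satisfy Principle A.
*Amara₅* c-commands the anaphor within its binding domain → licit binder.

{5}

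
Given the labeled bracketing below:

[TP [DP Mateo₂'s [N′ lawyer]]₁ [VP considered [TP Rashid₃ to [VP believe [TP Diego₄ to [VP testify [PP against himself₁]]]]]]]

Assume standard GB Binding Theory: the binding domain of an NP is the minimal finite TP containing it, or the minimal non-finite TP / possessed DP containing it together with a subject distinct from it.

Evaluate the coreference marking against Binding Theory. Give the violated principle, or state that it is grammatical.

Principle A

The two coindexed NPs are *[Mateo₂'s lawyer]₁* and *himself₁*.
*himself₁* is an anaphor. Principle A requires it to be bound within its binding domain — the embedded TP, whose subject is Diego₄.
Within that domain it is c-commanded by *Diego₄*, which does not share its index.
*[Mateo₂'s lawyer]₁* does c-command the anaphor, but from outside its binding domain.
The anaphor is unbound in its domain → Principle A violation.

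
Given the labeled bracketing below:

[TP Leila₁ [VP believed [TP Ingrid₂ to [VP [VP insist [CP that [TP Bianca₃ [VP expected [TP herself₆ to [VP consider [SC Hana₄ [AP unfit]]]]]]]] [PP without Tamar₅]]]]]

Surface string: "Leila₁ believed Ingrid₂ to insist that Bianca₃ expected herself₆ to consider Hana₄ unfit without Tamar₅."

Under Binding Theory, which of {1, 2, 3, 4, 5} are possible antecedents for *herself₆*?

*herself* is an anaphor, so Principle A applies: it must be bound in its binding domain.
Binding domain of *herself₆*: the embedded TP, whose subject is Bianca₃.
*Leila₁* c-commands the anaphor but is outside its binding domain → cannot satisfy Principle A.
*Ingrid₂* c-commands the anaphor but is outside its binding domain → cannot satisfy Principle A.
*Bianca₃* c-commands the anaphor within its binding domain → licit binder.
*Hana₄* does not c-command the anaphor → cannot bind it.
*Tamar₅* does not c-command the anaphor → cannot bind it.

{3}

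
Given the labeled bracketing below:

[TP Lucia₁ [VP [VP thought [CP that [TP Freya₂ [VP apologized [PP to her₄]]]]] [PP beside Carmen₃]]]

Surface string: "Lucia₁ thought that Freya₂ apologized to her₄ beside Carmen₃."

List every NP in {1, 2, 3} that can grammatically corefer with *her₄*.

*her* is a pronoun, so Principle B applies: it must be free in its binding domain.
Binding domain of *her₄*: the embedded TP, whose subject is Freya₂.
*Lucia₁* c-commands the pronoun but from outside its binding domain, and is not c-commanded by it → coindexation permitted.
*Freya₂* c-commands the pronoun within its binding domain → coindexation would violate Principle B.
*Carmen₃* and the pronoun do not c-command one another → neither Principle B nor Principle C is at stake; coindexation permitted.

{1, 3}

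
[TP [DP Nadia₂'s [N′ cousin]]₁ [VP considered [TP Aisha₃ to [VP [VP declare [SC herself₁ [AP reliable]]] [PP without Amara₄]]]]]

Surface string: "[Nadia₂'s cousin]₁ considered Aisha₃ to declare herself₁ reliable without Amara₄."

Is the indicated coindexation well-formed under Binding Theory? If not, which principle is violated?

The two coindexed NPs are *[Nadia₂'s cousin]₁* and *herself₁*.
*herself₁* is an anaphor. Principle A requires it to be bound within its binding domain — the embedded TP, whose subject is Aisha₃.
Within that domain it is c-commanded by *Aisha₃*, which does not share its index.
*[Nadia₂'s cousin]₁* does c-command the anaphor, but from outside its binding domain.
The anaphor is unbound in its domain → Principle A violation.

Principle A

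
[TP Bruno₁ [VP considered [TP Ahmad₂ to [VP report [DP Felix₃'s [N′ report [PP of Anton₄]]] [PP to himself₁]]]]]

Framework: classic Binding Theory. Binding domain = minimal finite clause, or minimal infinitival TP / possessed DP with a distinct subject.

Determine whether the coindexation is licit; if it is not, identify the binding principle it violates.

The two coindexed NPs are *Bruno₁* and *himself₁*.
*himself₁* is an anaphor. Principle A requires it to be bound within its binding domain — the embedded TP, whose subject is Ahmad₂.
Within that domain it is c-commanded by *Ahmad₂*, which does not share its index.
*Bruno₁* does c-command the anaphor, but from outside its binding domain.
The anaphor is unbound in its domain → Principle A violation.

Principle A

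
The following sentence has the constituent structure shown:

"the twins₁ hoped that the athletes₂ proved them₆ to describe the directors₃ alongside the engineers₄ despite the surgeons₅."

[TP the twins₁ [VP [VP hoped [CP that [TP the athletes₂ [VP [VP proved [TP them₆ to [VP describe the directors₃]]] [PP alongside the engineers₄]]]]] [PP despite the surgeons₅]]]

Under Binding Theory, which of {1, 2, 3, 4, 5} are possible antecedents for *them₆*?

{1, 4, 5}

*them* is a pronoun, so Principle B applies: it must be free in its binding domain.
Binding domain of *them₆*: the embedded TP, whose subject is the athletes₂.
*the twins₁* c-commands the pronoun but from outside its binding domain, and is not c-commanded by it → coindexation permitted.
*the athletes₂* c-commands the pronoun within its binding domain → coindexation would violate Principle B.
*the directors₃*: the pronoun c-commands this R-expression → coindexation would violate Principle C on *the directors₃*.
*the engineers₄* and the pronoun do not c-command one another → neither Principle B nor Principle C is at stake; coindexation permitted.
*the surgeons₅* and the pronoun do not c-command one another → neither Principle B nor Principle C is at stake; coindexation permitted.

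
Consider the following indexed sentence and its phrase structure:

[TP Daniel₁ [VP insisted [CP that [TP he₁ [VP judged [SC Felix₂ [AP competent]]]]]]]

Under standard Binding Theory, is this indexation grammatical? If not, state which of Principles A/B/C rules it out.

grammatical

The two coindexed NPs are *Daniel₁* and *he₁*.
*he₁* is a pronoun; nothing c-commands it within its binding domain (the embedded TP.), so Principle B holds trivially.
*Daniel₁* is an R-expression; *he₁* does not c-command it, and no other NP shares its index, so Principle C is satisfied.
All principles are respected.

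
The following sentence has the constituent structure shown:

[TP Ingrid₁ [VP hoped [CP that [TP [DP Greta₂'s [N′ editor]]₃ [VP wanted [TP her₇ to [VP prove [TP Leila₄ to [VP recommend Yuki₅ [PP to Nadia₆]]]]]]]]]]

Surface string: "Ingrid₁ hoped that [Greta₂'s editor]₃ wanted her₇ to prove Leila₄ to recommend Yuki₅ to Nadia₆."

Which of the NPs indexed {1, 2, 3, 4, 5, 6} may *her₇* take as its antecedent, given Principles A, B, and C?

*her* is a pronoun, so Principle B applies: it must be free in its binding domain.
Binding domain of *her₇*: the embedded TP, whose subject is [Greta₂'s editor]₃.
*Ingrid₁* c-commands the pronoun but from outside its binding domain, and is not c-commanded by it → coindexation permitted.
*Greta₂* and the pronoun do not c-command one another → neither Principle B nor Principle C is at stake; coindexation permitted.
*[Greta₂'s editor]₃* c-commands the pronoun within its binding domain → coindexation would violate Principle B.
*Leila₄*: the pronoun c-commands this R-expression → coindexation would violate Principle C on *Leila₄*.
*Yuki₅*: the pronoun c-commands this R-expression → coindexation would violate Principle C on *Yuki₅*.
*Nadia₆*: the pronoun c-commands this R-expression → coindexation would violate Principle C on *Nadia₆*.

{1, 2}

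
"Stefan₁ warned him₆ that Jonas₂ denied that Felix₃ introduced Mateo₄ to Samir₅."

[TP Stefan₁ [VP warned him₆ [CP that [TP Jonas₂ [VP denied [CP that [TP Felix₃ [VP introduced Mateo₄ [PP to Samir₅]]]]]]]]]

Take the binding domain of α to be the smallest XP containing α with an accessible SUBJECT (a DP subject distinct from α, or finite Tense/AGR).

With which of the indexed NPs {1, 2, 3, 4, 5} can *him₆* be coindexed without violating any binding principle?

*him* is a pronoun, so Principle B applies: it must be free in its binding domain.
Binding domain of *him₆*: the matrix TP, whose subject is Stefan₁.
*Stefan₁* c-commands the pronoun within its binding domain → coindexation would violate Principle B.
*Jonas₂*: the pronoun c-commands this R-expression → coindexation would violate Principle C on *Jonas₂*.
*Felix₃*: the pronoun c-commands this R-expression → coindexation would violate Principle C on *Felix₃*.
*Mateo₄*: the pronoun c-commands this R-expression → coindexation would violate Principle C on *Mateo₄*.
*Samir₅*: the pronoun c-commands this R-expression → coindexation would violate Principle C on *Samir₅*.

none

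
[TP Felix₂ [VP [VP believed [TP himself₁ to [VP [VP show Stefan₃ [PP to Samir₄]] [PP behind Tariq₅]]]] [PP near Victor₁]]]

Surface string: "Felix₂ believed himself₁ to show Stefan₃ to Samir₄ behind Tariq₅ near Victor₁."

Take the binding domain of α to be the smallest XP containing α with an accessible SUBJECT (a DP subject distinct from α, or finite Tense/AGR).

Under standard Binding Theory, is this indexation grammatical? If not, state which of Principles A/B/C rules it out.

The two coindexed NPs are *Victor₁* and *himself₁*.
*himself₁* is an anaphor. Principle A requires it to be bound within its binding domain — the matrix TP, whose subject is Felix₂.
Within that domain it is c-commanded by *Felix₂*, which does not share its index.
*Victor₁* does not c-command the anaphor at all.
The anaphor is unbound in its domain → Principle A violation.

Principle A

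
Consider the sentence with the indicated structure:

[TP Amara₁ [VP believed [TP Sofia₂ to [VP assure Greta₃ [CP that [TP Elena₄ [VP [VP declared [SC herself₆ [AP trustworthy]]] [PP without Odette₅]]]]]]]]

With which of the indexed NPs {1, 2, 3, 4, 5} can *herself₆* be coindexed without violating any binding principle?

{4}

*herself* is an anaphor, so Principle A applies: it must be bound in its binding domain.
Binding domain of *herself₆*: the embedded TP, whose subject is Elena₄.
*Amara₁* c-commands the anaphor but is outside its binding domain → cannot satisfy Principle A.
*Sofia₂* c-commands the anaphor but is outside its binding domain → cannot satisfy Principle A.
*Greta₃* c-commands the anaphor but is outside its binding domain → cannot satisfy Principle A.
*Elena₄* c-commands the anaphor within its binding domain → licit binder.
*Odette₅* does not c-command the anaphor → cannot bind it.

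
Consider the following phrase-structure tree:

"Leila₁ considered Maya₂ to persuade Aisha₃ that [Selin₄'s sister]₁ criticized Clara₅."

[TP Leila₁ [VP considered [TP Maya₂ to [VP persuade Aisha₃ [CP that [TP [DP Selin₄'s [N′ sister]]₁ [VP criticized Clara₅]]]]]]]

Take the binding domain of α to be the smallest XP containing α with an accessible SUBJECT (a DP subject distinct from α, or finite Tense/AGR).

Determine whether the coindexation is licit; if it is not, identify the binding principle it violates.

Principle C

The two coindexed NPs are *[Selin₄'s sister]₁* and *Leila₁*.
*[Selin₄'s sister]₁* is an R-expression. Principle C requires it to be free everywhere.
*Leila₁* c-commands it and carries the same index.
The R-expression is bound → Principle C violation.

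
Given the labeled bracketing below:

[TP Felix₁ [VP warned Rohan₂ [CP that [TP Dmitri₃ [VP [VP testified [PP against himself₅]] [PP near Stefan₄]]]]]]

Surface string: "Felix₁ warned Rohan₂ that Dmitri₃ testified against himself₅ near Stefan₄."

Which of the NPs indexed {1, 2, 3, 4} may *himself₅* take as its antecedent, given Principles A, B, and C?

{3}

*himself* is an anaphor, so Principle A applies: it must be bound in its binding domain.
Binding domain of *himself₅*: the embedded TP, whose subject is Dmitri₃.
*Felix₁* c-commands the anaphor but is outside its binding domain → cannot satisfy Principle A.
*Rohan₂* c-commands the anaphor but is outside its binding domain → cannot satisfy Principle A.
*Dmitri₃* c-commands the anaphor within its binding domain → licit binder.
*Stefan₄* does not c-command the anaphor → cannot bind it.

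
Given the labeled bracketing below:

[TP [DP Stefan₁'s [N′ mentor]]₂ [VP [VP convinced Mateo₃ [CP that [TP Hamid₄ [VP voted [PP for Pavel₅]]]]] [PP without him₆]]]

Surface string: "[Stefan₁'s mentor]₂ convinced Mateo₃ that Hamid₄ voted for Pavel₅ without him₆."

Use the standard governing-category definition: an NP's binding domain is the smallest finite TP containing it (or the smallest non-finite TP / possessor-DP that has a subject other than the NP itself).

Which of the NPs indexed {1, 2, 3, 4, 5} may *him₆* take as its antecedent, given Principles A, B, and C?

*him* is a pronoun, so Principle B applies: it must be free in its binding domain.
Binding domain of *him₆*: the matrix TP, whose subject is [Stefan₁'s mentor]₂.
*Stefan₁* and the pronoun do not c-command one another → neither Principle B nor Principle C is at stake; coindexation permitted.
*[Stefan₁'s mentor]₂* c-commands the pronoun within its binding domain → coindexation would violate Principle B.
*Mateo₃* and the pronoun do not c-command one another → neither Principle B nor Principle C is at stake; coindexation permitted.
*Hamid₄* and the pronoun do not c-command one another → neither Principle B nor Principle C is at stake; coindexation permitted.
*Pavel₅* and the pronoun do not c-command one another → neither Principle B nor Principle C is at stake; coindexation permitted.

{1, 3, 4, 5}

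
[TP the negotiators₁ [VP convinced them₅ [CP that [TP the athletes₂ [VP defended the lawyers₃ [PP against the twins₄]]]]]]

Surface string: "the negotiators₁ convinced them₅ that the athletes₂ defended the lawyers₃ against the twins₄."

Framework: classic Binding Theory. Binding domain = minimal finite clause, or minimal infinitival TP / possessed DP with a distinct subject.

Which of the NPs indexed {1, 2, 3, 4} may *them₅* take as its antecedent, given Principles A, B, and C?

*them* is a pronoun, so Principle B applies: it must be free in its binding domain.
Binding domain of *them₅*: the matrix TP, whose subject is the negotiators₁.
*the negotiators₁* c-commands the pronoun within its binding domain → coindexation would violate Principle B.
*the athletes₂*: the pronoun c-commands this R-expression → coindexation would violate Principle C on *the athletes₂*.
*the lawyers₃*: the pronoun c-commands this R-expression → coindexation would violate Principle C on *the lawyers₃*.
*the twins₄*: the pronoun c-commands this R-expression → coindexation would violate Principle C on *the twins₄*.

none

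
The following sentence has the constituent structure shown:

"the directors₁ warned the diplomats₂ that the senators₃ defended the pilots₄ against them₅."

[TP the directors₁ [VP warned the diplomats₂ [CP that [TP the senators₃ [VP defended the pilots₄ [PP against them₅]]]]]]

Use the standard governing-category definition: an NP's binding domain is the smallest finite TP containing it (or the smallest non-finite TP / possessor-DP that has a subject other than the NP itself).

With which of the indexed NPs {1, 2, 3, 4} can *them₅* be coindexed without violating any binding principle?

{1, 2}

*them* is a pronoun, so Principle B applies: it must be free in its binding domain.
Binding domain of *them₅*: the embedded TP, whose subject is the senators₃.
*the directors₁* c-commands the pronoun but from outside its binding domain, and is not c-commanded by it → coindexation permitted.
*the diplomats₂* c-commands the pronoun but from outside its binding domain, and is not c-commanded by it → coindexation permitted.
*the senators₃* c-commands the pronoun within its binding domain → coindexation would violate Principle B.
*the pilots₄* c-commands the pronoun within its binding domain → coindexation would violate Principle B.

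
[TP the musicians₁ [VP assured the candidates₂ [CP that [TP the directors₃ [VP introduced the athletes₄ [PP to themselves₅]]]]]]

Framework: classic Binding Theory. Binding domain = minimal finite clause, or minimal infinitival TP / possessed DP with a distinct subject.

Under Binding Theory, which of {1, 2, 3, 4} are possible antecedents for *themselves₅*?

{3, 4}

*themselves* is an anaphor, so Principle A applies: it must be bound in its binding domain.
Binding domain of *themselves₅*: the embedded TP, whose subject is the directors₃.
*the musicians₁* c-commands the anaphor but is outside its binding domain → cannot satisfy Principle A.
*the candidates₂* c-commands the anaphor but is outside its binding domain → cannot satisfy Principle A.
*the directors₃* c-commands the anaphor within its binding domain → licit binder.
*the athletes₄* c-commands the anaphor within its binding domain → licit binder.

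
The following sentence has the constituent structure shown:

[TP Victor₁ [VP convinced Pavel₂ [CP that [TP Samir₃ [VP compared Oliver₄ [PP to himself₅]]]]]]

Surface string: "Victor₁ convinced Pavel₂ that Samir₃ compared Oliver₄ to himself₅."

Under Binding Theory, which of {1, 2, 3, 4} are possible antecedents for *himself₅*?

*himself* is an anaphor, so Principle A applies: it must be bound in its binding domain.
Binding domain of *himself₅*: the embedded TP, whose subject is Samir₃.
*Victor₁* c-commands the anaphor but is outside its binding domain → cannot satisfy Principle A.
*Pavel₂* c-commands the anaphor but is outside its binding domain → cannot satisfy Principle A.
*Samir₃* c-commands the anaphor within its binding domain → licit binder.
*Oliver₄* c-commands the anaphor within its binding domain → licit binder.

{3, 4}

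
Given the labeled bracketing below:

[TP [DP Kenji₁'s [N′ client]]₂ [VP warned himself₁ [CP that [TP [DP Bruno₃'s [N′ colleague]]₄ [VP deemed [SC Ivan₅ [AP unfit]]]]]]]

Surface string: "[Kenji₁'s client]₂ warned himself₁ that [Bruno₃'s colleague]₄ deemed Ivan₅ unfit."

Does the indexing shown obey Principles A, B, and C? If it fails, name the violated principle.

Principle A

The two coindexed NPs are *Kenji₁* and *himself₁*.
*himself₁* is an anaphor. Principle A requires it to be bound within its binding domain — the matrix TP, whose subject is [Kenji₁'s client]₂.
Within that domain it is c-commanded by *[Kenji₁'s client]₂*, which does not share its index.
*Kenji₁* does not c-command the anaphor at all.
The anaphor is unbound in its domain → Principle A violation.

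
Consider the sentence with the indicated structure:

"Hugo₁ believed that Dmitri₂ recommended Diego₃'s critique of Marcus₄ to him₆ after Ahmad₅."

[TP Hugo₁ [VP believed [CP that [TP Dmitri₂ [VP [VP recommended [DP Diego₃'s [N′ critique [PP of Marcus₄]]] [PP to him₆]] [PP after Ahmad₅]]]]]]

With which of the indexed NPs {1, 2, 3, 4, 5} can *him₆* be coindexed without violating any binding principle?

{1, 3, 4, 5}

*him* is a pronoun, so Principle B applies: it must be free in its binding domain.
Binding domain of *him₆*: the embedded TP, whose subject is Dmitri₂.
*Hugo₁* c-commands the pronoun but from outside its binding domain, and is not c-commanded by it → coindexation permitted.
*Dmitri₂* c-commands the pronoun within its binding domain → coindexation would violate Principle B.
*Diego₃* and the pronoun do not c-command one another → neither Principle B nor Principle C is at stake; coindexation permitted.
*Marcus₄* and the pronoun do not c-command one another → neither Principle B nor Principle C is at stake; coindexation permitted.
*Ahmad₅* and the pronoun do not c-command one another → neither Principle B nor Principle C is at stake; coindexation permitted.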